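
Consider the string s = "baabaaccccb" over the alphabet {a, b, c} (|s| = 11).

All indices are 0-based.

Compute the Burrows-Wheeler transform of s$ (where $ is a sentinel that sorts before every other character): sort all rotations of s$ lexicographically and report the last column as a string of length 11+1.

rank  rotation      last
    0  $baabaaccccb  b
    1  aabaaccccb$b  b
    2  aaccccb$baab  b
    3  abaaccccb$ba  a
    4  accccb$baaba  a
    5  b$baabaacccc  c
    6  baabaaccccb$  $
    7  baaccccb$baa  a
    8  cb$baabaaccc  c
    9  ccb$baabaacc  c
   10  cccb$baabaac  c
   11  ccccb$baabaa  a

bbbaac$accca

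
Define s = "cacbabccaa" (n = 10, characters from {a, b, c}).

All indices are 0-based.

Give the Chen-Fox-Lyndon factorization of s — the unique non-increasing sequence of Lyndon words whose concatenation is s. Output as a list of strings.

["c", "acb", "abcc", "a", "a"]

emit factor 1: 'c' (i=0, period=1)
emit factor 2: 'acb' (i=1, period=3)
emit factor 3: 'abcc' (i=4, period=4)
emit factor 4: 'a' (i=8, period=1)
emit factor 5: 'a' (i=9, period=1)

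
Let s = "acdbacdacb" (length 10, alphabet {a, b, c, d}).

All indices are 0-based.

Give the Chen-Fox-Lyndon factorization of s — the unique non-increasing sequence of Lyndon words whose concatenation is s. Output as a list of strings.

emit factor 1: 'acdb' (i=0, period=4)
emit factor 2: 'acd' (i=4, period=3)
emit factor 3: 'acb' (i=7, period=3)

["acdb", "acd", "acb"]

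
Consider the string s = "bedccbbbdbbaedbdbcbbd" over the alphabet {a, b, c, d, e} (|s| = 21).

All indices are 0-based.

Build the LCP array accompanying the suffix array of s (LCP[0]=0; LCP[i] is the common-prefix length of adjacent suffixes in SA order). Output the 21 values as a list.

sorted suffixes:
  #0 SA[0]=11  'aedbdbcbbd'
  #1 SA[1]=10  'baedbdbcbbd'
  #2 SA[2]=9  'bbaedbdbcbbd'
  #3 SA[3]=5  'bbbdbbaedbdbcbbd'
  #4 SA[4]=18  'bbd'
  #5 SA[5]=6  'bbdbbaedbdbcbbd'
  #6 SA[6]=16  'bcbbd'
  #7 SA[7]=19  'bd'
  #8 SA[8]=7  'bdbbaedbdbcbbd'
  #9 SA[9]=14  'bdbcbbd'
  #10 SA[10]=0  'bedccbbbdbbaedbdbcbbd'
  #11 SA[11]=4  'cbbbdbbaedbdbcbbd'
  #12 SA[12]=17  'cbbd'
  #13 SA[13]=3  'ccbbbdbbaedbdbcbbd'
  #14 SA[14]=20  'd'
  #15 SA[15]=8  'dbbaedbdbcbbd'
  #16 SA[16]=15  'dbcbbd'
  #17 SA[17]=13  'dbdbcbbd'
  #18 SA[18]=2  'dccbbbdbbaedbdbcbbd'
  #19 SA[19]=12  'edbdbcbbd'
  #20 SA[20]=1  'edccbbbdbbaedbdbcbbd'

SA = [11, 10, 9, 5, 18, 6, 16, 19, 7, 14, 0, 4, 17, 3, 20, 8, 15, 13, 2, 12, 1]
[i] adj suffixes → lcp
  [1] 11/10 → 0 ('')
  [2] 10/9 → 1 ('b')
  [3] 9/5 → 2 ('bb')
  [4] 5/18 → 2 ('bb')
  [5] 18/6 → 3 ('bbd')
  [6] 6/16 → 1 ('b')
  [7] 16/19 → 1 ('b')
  [8] 19/7 → 2 ('bd')
  [9] 7/14 → 3 ('bdb')
  [10] 14/0 → 1 ('b')
  [11] 0/4 → 0 ('')
  [12] 4/17 → 3 ('cbb')
  [13] 17/3 → 1 ('c')
  [14] 3/20 → 0 ('')
  [15] 20/8 → 1 ('d')
  [16] 8/15 → 2 ('db')
  [17] 15/13 → 2 ('db')
  [18] 13/2 → 1 ('d')
  [19] 2/12 → 0 ('')
  [20] 12/1 → 2 ('ed')

[0, 0, 1, 2, 2, 3, 1, 1, 2, 3, 1, 0, 3, 1, 0, 1, 2, 2, 1, 0, 2]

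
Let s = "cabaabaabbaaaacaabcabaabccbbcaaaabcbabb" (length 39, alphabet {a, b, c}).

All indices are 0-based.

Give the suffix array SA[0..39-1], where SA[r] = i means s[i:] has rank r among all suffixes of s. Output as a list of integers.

[29, 10, 30, 11, 3, 6, 15, 31, 21, 12, 1, 4, 19, 36, 7, 16, 32, 22, 13, 38, 9, 2, 5, 20, 35, 37, 8, 26, 27, 17, 33, 23, 28, 14, 0, 18, 34, 25, 24]

rank | idx | suffix
   0 |  29 | aaaabcbabb
   1 |  10 | aaaacaabcabaabccbbcaaaabcbabb
   2 |  30 | aaabcbabb
   3 |  11 | aaacaabcabaabccbbcaaaabcbabb
   4 |   3 | aabaabbaaaacaabcabaabccbbcaaaabcbabb
   5 |   6 | aabbaaaacaabcabaabccbbcaaaabcbabb
   6 |  15 | aabcabaabccbbcaaaabcbabb
   7 |  31 | aabcbabb
   8 |  21 | aabccbbcaaaabcbabb
   9 |  12 | aacaabcabaabccbbcaaaabcbabb
  10 |   1 | abaabaabbaaaacaabcabaabccbbcaaaabcbabb
  11 |   4 | abaabbaaaacaabcabaabccbbcaaaabcbabb
  12 |  19 | abaabccbbcaaaabcbabb
  13 |  36 | abb
  14 |   7 | abbaaaacaabcabaabccbbcaaaabcbabb
  15 |  16 | abcabaabccbbcaaaabcbabb
  16 |  32 | abcbabb
  17 |  22 | abccbbcaaaabcbabb
  18 |  13 | acaabcabaabccbbcaaaabcbabb
  19 |  38 | b
  20 |   9 | baaaacaabcabaabccbbcaaaabcbabb
  21 |   2 | baabaabbaaaacaabcabaabccbbcaaaabcbabb
  22 |   5 | baabbaaaacaabcabaabccbbcaaaabcbabb
  23 |  20 | baabccbbcaaaabcbabb
  24 |  35 | babb
  25 |  37 | bb
  26 |   8 | bbaaaacaabcabaabccbbcaaaabcbabb
  27 |  26 | bbcaaaabcbabb
  28 |  27 | bcaaaabcbabb
  29 |  17 | bcabaabccbbcaaaabcbabb
  30 |  33 | bcbabb
  31 |  23 | bccbbcaaaabcbabb
  32 |  28 | caaaabcbabb
  33 |  14 | caabcabaabccbbcaaaabcbabb
  34 |   0 | cabaabaabbaaaacaabcabaabccbbcaaaabcbabb
  35 |  18 | cabaabccbbcaaaabcbabb
  36 |  34 | cbabb
  37 |  25 | cbbcaaaabcbabb
  38 |  24 | ccbbcaaaabcbabb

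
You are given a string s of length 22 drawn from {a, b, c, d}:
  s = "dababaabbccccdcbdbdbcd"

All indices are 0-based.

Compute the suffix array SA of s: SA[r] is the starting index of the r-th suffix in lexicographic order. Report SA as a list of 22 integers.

rank | idx | suffix
   0 |   5 | aabbccccdcbdbdbcd
   1 |   3 | abaabbccccdcbdbdbcd
   2 |   1 | ababaabbccccdcbdbdbcd
   3 |   6 | abbccccdcbdbdbcd
   4 |   4 | baabbccccdcbdbdbcd
   5 |   2 | babaabbccccdcbdbdbcd
   6 |   7 | bbccccdcbdbdbcd
   7 |   8 | bccccdcbdbdbcd
   8 |  19 | bcd
   9 |  17 | bdbcd
  10 |  15 | bdbdbcd
  11 |  14 | cbdbdbcd
  12 |   9 | ccccdcbdbdbcd
  13 |  10 | cccdcbdbdbcd
  14 |  11 | ccdcbdbdbcd
  15 |  20 | cd
  16 |  12 | cdcbdbdbcd
  17 |  21 | d
  18 |   0 | dababaabbccccdcbdbdbcd
  19 |  18 | dbcd
  20 |  16 | dbdbcd
  21 |  13 | dcbdbdbcd

[5, 3, 1, 6, 4, 2, 7, 8, 19, 17, 15, 14, 9, 10, 11, 20, 12, 21, 0, 18, 16, 13]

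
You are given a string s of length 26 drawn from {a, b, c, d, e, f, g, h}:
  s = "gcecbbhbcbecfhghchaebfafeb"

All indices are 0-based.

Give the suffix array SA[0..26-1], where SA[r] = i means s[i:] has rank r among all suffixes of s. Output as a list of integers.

sorted suffixes:
  #0 SA[0]=18  'aebfafeb'
  #1 SA[1]=22  'afeb'
  #2 SA[2]=25  'b'
  #3 SA[3]=4  'bbhbcbecfhghchaebfafeb'
  #4 SA[4]=7  'bcbecfhghchaebfafeb'
  #5 SA[5]=9  'becfhghchaebfafeb'
  #6 SA[6]=20  'bfafeb'
  #7 SA[7]=5  'bhbcbecfhghchaebfafeb'
  #8 SA[8]=3  'cbbhbcbecfhghchaebfafeb'
  #9 SA[9]=8  'cbecfhghchaebfafeb'
  #10 SA[10]=1  'cecbbhbcbecfhghchaebfafeb'
  #11 SA[11]=11  'cfhghchaebfafeb'
  #12 SA[12]=16  'chaebfafeb'
  #13 SA[13]=24  'eb'
  #14 SA[14]=19  'ebfafeb'
  #15 SA[15]=2  'ecbbhbcbecfhghchaebfafeb'
  #16 SA[16]=10  'ecfhghchaebfafeb'
  #17 SA[17]=21  'fafeb'
  #18 SA[18]=23  'feb'
  #19 SA[19]=12  'fhghchaebfafeb'
  #20 SA[20]=0  'gcecbbhbcbecfhghchaebfafeb'
  #21 SA[21]=14  'ghchaebfafeb'
  #22 SA[22]=17  'haebfafeb'
  #23 SA[23]=6  'hbcbecfhghchaebfafeb'
  #24 SA[24]=15  'hchaebfafeb'
  #25 SA[25]=13  'hghchaebfafeb'

[18, 22, 25, 4, 7, 9, 20, 5, 3, 8, 1, 11, 16, 24, 19, 2, 10, 21, 23, 12, 0, 14, 17, 6, 15, 13]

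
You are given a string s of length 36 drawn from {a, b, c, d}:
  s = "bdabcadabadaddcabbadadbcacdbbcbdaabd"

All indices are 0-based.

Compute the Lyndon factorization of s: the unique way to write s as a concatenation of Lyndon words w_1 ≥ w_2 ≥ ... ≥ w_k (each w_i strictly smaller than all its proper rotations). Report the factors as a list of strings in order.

emit factor 1: 'bd' (i=0, period=2)
emit factor 2: 'abcad' (i=2, period=5)
emit factor 3: 'abadaddcabbadadbcacdbbcbd' (i=7, period=25)
emit factor 4: 'aabd' (i=32, period=4)

["bd", "abcad", "abadaddcabbadadbcacdbbcbd", "aabd"]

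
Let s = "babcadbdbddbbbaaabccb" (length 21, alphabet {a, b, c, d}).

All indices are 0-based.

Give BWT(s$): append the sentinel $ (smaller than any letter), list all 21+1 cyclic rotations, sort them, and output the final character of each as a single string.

rank  rotation                last
    0  $babcadbdbddbbbaaabccb  b
    1  aaabccb$babcadbdbddbbb  b
    2  aabccb$babcadbdbddbbba  a
    3  abcadbdbddbbbaaabccb$b  b
    4  abccb$babcadbdbddbbbaa  a
    5  adbdbddbbbaaabccb$babc  c
    6  b$babcadbdbddbbbaaabcc  c
    7  baaabccb$babcadbdbddbb  b
    8  babcadbdbddbbbaaabccb$  $
    9  bbaaabccb$babcadbdbddb  b
   10  bbbaaabccb$babcadbdbdd  d
   11  bcadbdbddbbbaaabccb$ba  a
   12  bccb$babcadbdbddbbbaaa  a
   13  bdbddbbbaaabccb$babcad  d
   14  bddbbbaaabccb$babcadbd  d
   15  cadbdbddbbbaaabccb$bab  b
   16  cb$babcadbdbddbbbaaabc  c
   17  ccb$babcadbdbddbbbaaab  b
   18  dbbbaaabccb$babcadbdbd  d
   19  dbdbddbbbaaabccb$babca  a
   20  dbddbbbaaabccb$babcadb  b
   21  ddbbbaaabccb$babcadbdb  b

bbabaccb$bdaaddbcbdabb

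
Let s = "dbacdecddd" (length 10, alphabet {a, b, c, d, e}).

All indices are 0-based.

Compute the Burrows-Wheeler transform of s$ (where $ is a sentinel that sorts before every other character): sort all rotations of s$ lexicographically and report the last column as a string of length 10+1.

rank  rotation     last
    0  $dbacdecddd  d
    1  acdecddd$db  b
    2  bacdecddd$d  d
    3  cddd$dbacde  e
    4  cdecddd$dba  a
    5  d$dbacdecdd  d
    6  dbacdecddd$  $
    7  dd$dbacdecd  d
    8  ddd$dbacdec  c
    9  decddd$dbac  c
   10  ecddd$dbacd  d

dbdead$dccd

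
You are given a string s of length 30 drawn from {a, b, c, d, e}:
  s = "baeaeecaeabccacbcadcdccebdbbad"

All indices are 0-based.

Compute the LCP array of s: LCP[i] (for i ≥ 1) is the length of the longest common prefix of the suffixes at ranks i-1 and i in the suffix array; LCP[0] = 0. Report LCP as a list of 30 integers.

rank | idx | suffix
   0 |   9 | abccacbcadcdccebdbbad
   1 |  13 | acbcadcdccebdbbad
   2 |  28 | ad
   3 |  17 | adcdccebdbbad
   4 |   7 | aeabccacbcadcdccebdbbad
   5 |   1 | aeaeecaeabccacbcadcdccebdbbad
   6 |   3 | aeecaeabccacbcadcdccebdbbad
   7 |  27 | bad
   8 |   0 | baeaeecaeabccacbcadcdccebdbbad
   9 |  26 | bbad
  10 |  15 | bcadcdccebdbbad
  11 |  10 | bccacbcadcdccebdbbad
  12 |  24 | bdbbad
  13 |  12 | cacbcadcdccebdbbad
  14 |  16 | cadcdccebdbbad
  15 |   6 | caeabccacbcadcdccebdbbad
  16 |  14 | cbcadcdccebdbbad
  17 |  11 | ccacbcadcdccebdbbad
  18 |  21 | ccebdbbad
  19 |  19 | cdccebdbbad
  20 |  22 | cebdbbad
  21 |  29 | d
  22 |  25 | dbbad
  23 |  20 | dccebdbbad
  24 |  18 | dcdccebdbbad
  25 |   8 | eabccacbcadcdccebdbbad
  26 |   2 | eaeecaeabccacbcadcdccebdbbad
  27 |  23 | ebdbbad
  28 |   5 | ecaeabccacbcadcdccebdbbad
  29 |   4 | eecaeabccacbcadcdccebdbbad

SA = [9, 13, 28, 17, 7, 1, 3, 27, 0, 26, 15, 10, 24, 12, 16, 6, 14, 11, 21, 19, 22, 29, 25, 20, 18, 8, 2, 23, 5, 4]
[i] adj suffixes → lcp
  [1] 9/13 → 1 ('a')
  [2] 13/28 → 1 ('a')
  [3] 28/17 → 2 ('ad')
  [4] 17/7 → 1 ('a')
  [5] 7/1 → 3 ('aea')
  [6] 1/3 → 2 ('ae')
  [7] 3/27 → 0 ('')
  [8] 27/0 → 2 ('ba')
  [9] 0/26 → 1 ('b')
  [10] 26/15 → 1 ('b')
  [11] 15/10 → 2 ('bc')
  [12] 10/24 → 1 ('b')
  [13] 24/12 → 0 ('')
  [14] 12/16 → 2 ('ca')
  [15] 16/6 → 2 ('ca')
  [16] 6/14 → 1 ('c')
  [17] 14/11 → 1 ('c')
  [18] 11/21 → 2 ('cc')
  [19] 21/19 → 1 ('c')
  [20] 19/22 → 1 ('c')
  [21] 22/29 → 0 ('')
  [22] 29/25 → 1 ('d')
  [23] 25/20 → 1 ('d')
  [24] 20/18 → 2 ('dc')
  [25] 18/8 → 0 ('')
  [26] 8/2 → 2 ('ea')
  [27] 2/23 → 1 ('e')
  [28] 23/5 → 1 ('e')
  [29] 5/4 → 1 ('e')

[0, 1, 1, 2, 1, 3, 2, 0, 2, 1, 1, 2, 1, 0, 2, 2, 1, 1, 2, 1, 1, 0, 1, 1, 2, 0, 2, 1, 1, 1]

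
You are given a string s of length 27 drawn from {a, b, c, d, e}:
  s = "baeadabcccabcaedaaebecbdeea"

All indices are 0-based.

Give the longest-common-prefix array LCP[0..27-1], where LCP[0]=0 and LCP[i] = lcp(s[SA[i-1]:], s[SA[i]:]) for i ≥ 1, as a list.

[0, 1, 1, 3, 1, 1, 2, 2, 0, 1, 2, 1, 1, 0, 2, 1, 1, 2, 0, 2, 1, 0, 2, 1, 1, 1, 1]

sorted suffixes:
  #0 SA[0]=26  'a'
  #1 SA[1]=16  'aaebecbdeea'
  #2 SA[2]=10  'abcaedaaebecbdeea'
  #3 SA[3]=5  'abcccabcaedaaebecbdeea'
  #4 SA[4]=3  'adabcccabcaedaaebecbdeea'
  #5 SA[5]=1  'aeadabcccabcaedaaebecbdeea'
  #6 SA[6]=17  'aebecbdeea'
  #7 SA[7]=13  'aedaaebecbdeea'
  #8 SA[8]=0  'baeadabcccabcaedaaebecbdeea'
  #9 SA[9]=11  'bcaedaaebecbdeea'
  #10 SA[10]=6  'bcccabcaedaaebecbdeea'
  #11 SA[11]=22  'bdeea'
  #12 SA[12]=19  'becbdeea'
  #13 SA[13]=9  'cabcaedaaebecbdeea'
  #14 SA[14]=12  'caedaaebecbdeea'
  #15 SA[15]=21  'cbdeea'
  #16 SA[16]=8  'ccabcaedaaebecbdeea'
  #17 SA[17]=7  'cccabcaedaaebecbdeea'
  #18 SA[18]=15  'daaebecbdeea'
  #19 SA[19]=4  'dabcccabcaedaaebecbdeea'
  #20 SA[20]=23  'deea'
  #21 SA[21]=25  'ea'
  #22 SA[22]=2  'eadabcccabcaedaaebecbdeea'
  #23 SA[23]=18  'ebecbdeea'
  #24 SA[24]=20  'ecbdeea'
  #25 SA[25]=14  'edaaebecbdeea'
  #26 SA[26]=24  'eea'

SA = [26, 16, 10, 5, 3, 1, 17, 13, 0, 11, 6, 22, 19, 9, 12, 21, 8, 7, 15, 4, 23, 25, 2, 18, 20, 14, 24]
rank  pair      lcp
   1  s[26:],s[16:]  1  'a'
   2  s[16:],s[10:]  1  'a'
   3  s[10:],s[5:]  3  'abc'
   4  s[5:],s[3:]  1  'a'
   5  s[3:],s[1:]  1  'a'
   6  s[1:],s[17:]  2  'ae'
   7  s[17:],s[13:]  2  'ae'
   8  s[13:],s[0:]  0  ''
   9  s[0:],s[11:]  1  'b'
  10  s[11:],s[6:]  2  'bc'
  11  s[6:],s[22:]  1  'b'
  12  s[22:],s[19:]  1  'b'
  13  s[19:],s[9:]  0  ''
  14  s[9:],s[12:]  2  'ca'
  15  s[12:],s[21:]  1  'c'
  16  s[21:],s[8:]  1  'c'
  17  s[8:],s[7:]  2  'cc'
  18  s[7:],s[15:]  0  ''
  19  s[15:],s[4:]  2  'da'
  20  s[4:],s[23:]  1  'd'
  21  s[23:],s[25:]  0  ''
  22  s[25:],s[2:]  2  'ea'
  23  s[2:],s[18:]  1  'e'
  24  s[18:],s[20:]  1  'e'
  25  s[20:],s[14:]  1  'e'
  26  s[14:],s[24:]  1  'e'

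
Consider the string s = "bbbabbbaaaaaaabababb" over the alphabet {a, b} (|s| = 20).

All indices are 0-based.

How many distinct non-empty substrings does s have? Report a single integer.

158

rank | idx | suffix
   0 |   7 | aaaaaaabababb
   1 |   8 | aaaaaabababb
   2 |   9 | aaaaabababb
   3 |  10 | aaaabababb
   4 |  11 | aaabababb
   5 |  12 | aabababb
   6 |  13 | abababb
   7 |  15 | ababb
   8 |  17 | abb
   9 |   3 | abbbaaaaaaabababb
  10 |  19 | b
  11 |   6 | baaaaaaabababb
  12 |  14 | bababb
  13 |  16 | babb
  14 |   2 | babbbaaaaaaabababb
  15 |  18 | bb
  16 |   5 | bbaaaaaaabababb
  17 |   1 | bbabbbaaaaaaabababb
  18 |   4 | bbbaaaaaaabababb
  19 |   0 | bbbabbbaaaaaaabababb

SA = [7, 8, 9, 10, 11, 12, 13, 15, 17, 3, 19, 6, 14, 16, 2, 18, 5, 1, 4, 0]
[i] adj suffixes → lcp
  [1] 7/8 → 6 ('aaaaaa')
  [2] 8/9 → 5 ('aaaaa')
  [3] 9/10 → 4 ('aaaa')
  [4] 10/11 → 3 ('aaa')
  [5] 11/12 → 2 ('aa')
  [6] 12/13 → 1 ('a')
  [7] 13/15 → 4 ('abab')
  [8] 15/17 → 2 ('ab')
  [9] 17/3 → 3 ('abb')
  [10] 3/19 → 0 ('')
  [11] 19/6 → 1 ('b')
  [12] 6/14 → 2 ('ba')
  [13] 14/16 → 3 ('bab')
  [14] 16/2 → 4 ('babb')
  [15] 2/18 → 1 ('b')
  [16] 18/5 → 2 ('bb')
  [17] 5/1 → 3 ('bba')
  [18] 1/4 → 2 ('bb')
  [19] 4/0 → 4 ('bbba')

n(n+1)/2 = 20·21/2 = 210
Σ LCP = 0 + 6 + 5 + 4 + 3 + 2 + 1 + 4 + 2 + 3 + 0 + 1 + 2 + 3 + 4 + 1 + 2 + 3 + 2 + 4 = 52
distinct = 210 − 52 = 158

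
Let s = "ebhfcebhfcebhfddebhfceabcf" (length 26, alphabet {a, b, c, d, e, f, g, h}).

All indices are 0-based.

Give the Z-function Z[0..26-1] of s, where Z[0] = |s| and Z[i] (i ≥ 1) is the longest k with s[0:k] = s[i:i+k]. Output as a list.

[26, 0, 0, 0, 0, 9, 0, 0, 0, 0, 4, 0, 0, 0, 0, 0, 6, 0, 0, 0, 0, 1, 0, 0, 0, 0]

Z[0]=26
i=1: fresh scan; Z[1]=0
i=2: fresh scan; Z[2]=0
i=3: fresh scan; Z[3]=0
i=4: fresh scan; Z[4]=0
i=5: fresh scan; Z[5]=9 grow→box=[5,14)
i=6: min(r-i=8, Z[1]=0)=0; Z[6]=0
i=7: min(r-i=7, Z[2]=0)=0; Z[7]=0
i=8: min(r-i=6, Z[3]=0)=0; Z[8]=0
i=9: min(r-i=5, Z[4]=0)=0; Z[9]=0
i=10: min(r-i=4, Z[5]=9)=4; Z[10]=4
i=11: min(r-i=3, Z[6]=0)=0; Z[11]=0
i=12: min(r-i=2, Z[7]=0)=0; Z[12]=0
i=13: min(r-i=1, Z[8]=0)=0; Z[13]=0
i=14: fresh scan; Z[14]=0
i=15: fresh scan; Z[15]=0
i=16: fresh scan; Z[16]=6 grow→box=[16,22)
i=17: min(r-i=5, Z[1]=0)=0; Z[17]=0
i=18: min(r-i=4, Z[2]=0)=0; Z[18]=0
i=19: min(r-i=3, Z[3]=0)=0; Z[19]=0
i=20: min(r-i=2, Z[4]=0)=0; Z[20]=0
i=21: min(r-i=1, Z[5]=9)=1; Z[21]=1
i=22: fresh scan; Z[22]=0
i=23: fresh scan; Z[23]=0
i=24: fresh scan; Z[24]=0
i=25: fresh scan; Z[25]=0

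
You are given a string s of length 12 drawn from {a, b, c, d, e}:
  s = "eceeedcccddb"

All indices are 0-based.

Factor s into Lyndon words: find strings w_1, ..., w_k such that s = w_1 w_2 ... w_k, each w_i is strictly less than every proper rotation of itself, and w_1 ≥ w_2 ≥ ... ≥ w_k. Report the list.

["e", "ceeed", "cccdd", "b"]

emit factor 1: 'e' (i=0, period=1)
emit factor 2: 'ceeed' (i=1, period=5)
emit factor 3: 'cccdd' (i=6, period=5)
emit factor 4: 'b' (i=11, period=1)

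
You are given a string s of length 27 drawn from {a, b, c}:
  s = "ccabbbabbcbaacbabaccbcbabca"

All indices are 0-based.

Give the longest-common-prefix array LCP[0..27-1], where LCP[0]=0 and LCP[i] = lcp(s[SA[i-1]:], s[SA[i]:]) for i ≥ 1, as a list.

rank | idx | suffix
   0 |  26 | a
   1 |  11 | aacbabaccbcbabca
   2 |  15 | abaccbcbabca
   3 |   2 | abbbabbcbaacbabaccbcbabca
   4 |   6 | abbcbaacbabaccbcbabca
   5 |  23 | abca
   6 |  12 | acbabaccbcbabca
   7 |  17 | accbcbabca
   8 |  10 | baacbabaccbcbabca
   9 |  14 | babaccbcbabca
  10 |   5 | babbcbaacbabaccbcbabca
  11 |  22 | babca
  12 |  16 | baccbcbabca
  13 |   4 | bbabbcbaacbabaccbcbabca
  14 |   3 | bbbabbcbaacbabaccbcbabca
  15 |   7 | bbcbaacbabaccbcbabca
  16 |  24 | bca
  17 |   8 | bcbaacbabaccbcbabca
  18 |  20 | bcbabca
  19 |  25 | ca
  20 |   1 | cabbbabbcbaacbabaccbcbabca
  21 |   9 | cbaacbabaccbcbabca
  22 |  13 | cbabaccbcbabca
  23 |  21 | cbabca
  24 |  19 | cbcbabca
  25 |   0 | ccabbbabbcbaacbabaccbcbabca
  26 |  18 | ccbcbabca

SA = [26, 11, 15, 2, 6, 23, 12, 17, 10, 14, 5, 22, 16, 4, 3, 7, 24, 8, 20, 25, 1, 9, 13, 21, 19, 0, 18]
i: (SA[i-1],SA[i]) lcp shared
  1: (26,11) 1 'a'
  2: (11,15) 1 'a'
  3: (15,2) 2 'ab'
  4: (2,6) 3 'abb'
  5: (6,23) 2 'ab'
  6: (23,12) 1 'a'
  7: (12,17) 2 'ac'
  8: (17,10) 0 ''
  9: (10,14) 2 'ba'
  10: (14,5) 3 'bab'
  11: (5,22) 3 'bab'
  12: (22,16) 2 'ba'
  13: (16,4) 1 'b'
  14: (4,3) 2 'bb'
  15: (3,7) 2 'bb'
  16: (7,24) 1 'b'
  17: (24,8) 2 'bc'
  18: (8,20) 4 'bcba'
  19: (20,25) 0 ''
  20: (25,1) 2 'ca'
  21: (1,9) 1 'c'
  22: (9,13) 3 'cba'
  23: (13,21) 4 'cbab'
  24: (21,19) 2 'cb'
  25: (19,0) 1 'c'
  26: (0,18) 2 'cc'

[0, 1, 1, 2, 3, 2, 1, 2, 0, 2, 3, 3, 2, 1, 2, 2, 1, 2, 4, 0, 2, 1, 3, 4, 2, 1, 2]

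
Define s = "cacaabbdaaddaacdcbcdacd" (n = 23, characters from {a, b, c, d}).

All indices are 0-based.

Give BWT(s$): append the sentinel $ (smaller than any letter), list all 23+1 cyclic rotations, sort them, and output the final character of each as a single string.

dcddacdaaacba$dabacdbcca

rank  rotation                  last
    0  $cacaabbdaaddaacdcbcdacd  d
    1  aabbdaaddaacdcbcdacd$cac  c
    2  aacdcbcdacd$cacaabbdaadd  d
    3  aaddaacdcbcdacd$cacaabbd  d
    4  abbdaaddaacdcbcdacd$caca  a
    5  acaabbdaaddaacdcbcdacd$c  c
    6  acd$cacaabbdaaddaacdcbcd  d
    7  acdcbcdacd$cacaabbdaadda  a
    8  addaacdcbcdacd$cacaabbda  a
    9  bbdaaddaacdcbcdacd$cacaa  a
   10  bcdacd$cacaabbdaaddaacdc  c
   11  bdaaddaacdcbcdacd$cacaab  b
   12  caabbdaaddaacdcbcdacd$ca  a
   13  cacaabbdaaddaacdcbcdacd$  $
   14  cbcdacd$cacaabbdaaddaacd  d
   15  cd$cacaabbdaaddaacdcbcda  a
   16  cdacd$cacaabbdaaddaacdcb  b
   17  cdcbcdacd$cacaabbdaaddaa  a
   18  d$cacaabbdaaddaacdcbcdac  c
   19  daacdcbcdacd$cacaabbdaad  d
   20  daaddaacdcbcdacd$cacaabb  b
   21  dacd$cacaabbdaaddaacdcbc  c
   22  dcbcdacd$cacaabbdaaddaac  c
   23  ddaacdcbcdacd$cacaabbdaa  a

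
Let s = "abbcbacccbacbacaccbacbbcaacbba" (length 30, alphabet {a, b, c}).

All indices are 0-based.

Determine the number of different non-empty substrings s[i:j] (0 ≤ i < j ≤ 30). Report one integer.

rank→(start, suffix):
  0 → (29, 'a')
  1 → (24, 'aacbba')
  2 → (0, 'abbcbacccbacbacaccbacbbcaacbba')
  3 → (13, 'acaccbacbbcaacbba')
  4 → (10, 'acbacaccbacbbcaacbba')
  5 → (25, 'acbba')
  6 → (19, 'acbbcaacbba')
  7 → (15, 'accbacbbcaacbba')
  8 → (5, 'acccbacbacaccbacbbcaacbba')
  9 → (28, 'ba')
  10 → (12, 'bacaccbacbbcaacbba')
  11 → (9, 'bacbacaccbacbbcaacbba')
  12 → (18, 'bacbbcaacbba')
  13 → (4, 'bacccbacbacaccbacbbcaacbba')
  14 → (27, 'bba')
  15 → (21, 'bbcaacbba')
  16 → (1, 'bbcbacccbacbacaccbacbbcaacbba')
  17 → (22, 'bcaacbba')
  18 → (2, 'bcbacccbacbacaccbacbbcaacbba')
  19 → (23, 'caacbba')
  20 → (14, 'caccbacbbcaacbba')
  21 → (11, 'cbacaccbacbbcaacbba')
  22 → (8, 'cbacbacaccbacbbcaacbba')
  23 → (17, 'cbacbbcaacbba')
  24 → (3, 'cbacccbacbacaccbacbbcaacbba')
  25 → (26, 'cbba')
  26 → (20, 'cbbcaacbba')
  27 → (7, 'ccbacbacaccbacbbcaacbba')
  28 → (16, 'ccbacbbcaacbba')
  29 → (6, 'cccbacbacaccbacbbcaacbba')

SA = [29, 24, 0, 13, 10, 25, 19, 15, 5, 28, 12, 9, 18, 4, 27, 21, 1, 22, 2, 23, 14, 11, 8, 17, 3, 26, 20, 7, 16, 6]
[i] adj suffixes → lcp
  [1] 29/24 → 1 ('a')
  [2] 24/0 → 1 ('a')
  [3] 0/13 → 1 ('a')
  [4] 13/10 → 2 ('ac')
  [5] 10/25 → 3 ('acb')
  [6] 25/19 → 4 ('acbb')
  [7] 19/15 → 2 ('ac')
  [8] 15/5 → 3 ('acc')
  [9] 5/28 → 0 ('')
  [10] 28/12 → 2 ('ba')
  [11] 12/9 → 3 ('bac')
  [12] 9/18 → 4 ('bacb')
  [13] 18/4 → 3 ('bac')
  [14] 4/27 → 1 ('b')
  [15] 27/21 → 2 ('bb')
  [16] 21/1 → 3 ('bbc')
  [17] 1/22 → 1 ('b')
  [18] 22/2 → 2 ('bc')
  [19] 2/23 → 0 ('')
  [20] 23/14 → 2 ('ca')
  [21] 14/11 → 1 ('c')
  [22] 11/8 → 4 ('cbac')
  [23] 8/17 → 5 ('cbacb')
  [24] 17/3 → 4 ('cbac')
  [25] 3/26 → 2 ('cb')
  [26] 26/20 → 3 ('cbb')
  [27] 20/7 → 1 ('c')
  [28] 7/16 → 6 ('ccbacb')
  [29] 16/6 → 2 ('cc')

n(n+1)/2 = 30·31/2 = 465
Σ LCP = 0 + 1 + 1 + 1 + 2 + 3 + 4 + 2 + 3 + 0 + 2 + 3 + 4 + 3 + 1 + 2 + 3 + 1 + 2 + 0 + 2 + 1 + 4 + 5 + 4 + 2 + 3 + 1 + 6 + 2 = 68
distinct = 465 − 68 = 397

397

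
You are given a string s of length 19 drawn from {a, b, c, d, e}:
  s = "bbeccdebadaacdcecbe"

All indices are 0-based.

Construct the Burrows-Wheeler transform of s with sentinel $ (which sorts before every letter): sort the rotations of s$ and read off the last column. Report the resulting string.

rank  rotation              last
    0  $bbeccdebadaacdcecbe  e
    1  aacdcecbe$bbeccdebad  d
    2  acdcecbe$bbeccdebada  a
    3  adaacdcecbe$bbeccdeb  b
    4  badaacdcecbe$bbeccde  e
    5  bbeccdebadaacdcecbe$  $
    6  be$bbeccdebadaacdcec  c
    7  beccdebadaacdcecbe$b  b
    8  cbe$bbeccdebadaacdce  e
    9  ccdebadaacdcecbe$bbe  e
   10  cdcecbe$bbeccdebadaa  a
   11  cdebadaacdcecbe$bbec  c
   12  cecbe$bbeccdebadaacd  d
   13  daacdcecbe$bbeccdeba  a
   14  dcecbe$bbeccdebadaac  c
   15  debadaacdcecbe$bbecc  c
   16  e$bbeccdebadaacdcecb  b
   17  ebadaacdcecbe$bbeccd  d
   18  ecbe$bbeccdebadaacdc  c
   19  eccdebadaacdcecbe$bb  b

edabe$cbeeacdaccbdcb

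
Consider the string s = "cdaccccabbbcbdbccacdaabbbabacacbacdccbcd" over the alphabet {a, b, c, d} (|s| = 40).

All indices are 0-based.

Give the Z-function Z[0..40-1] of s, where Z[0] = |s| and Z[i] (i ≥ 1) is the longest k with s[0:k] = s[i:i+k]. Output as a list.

Z[0]=40
i=1: fresh scan; Z[1]=0
i=2: fresh scan; Z[2]=0
i=3: fresh scan; Z[3]=1 extend→box=[3,4)
i=4: fresh scan; Z[4]=1 extend→box=[4,5)
i=5: fresh scan; Z[5]=1 extend→box=[5,6)
i=6: fresh scan; Z[6]=1 extend→box=[6,7)
i=7: fresh scan; Z[7]=0
i=8: fresh scan; Z[8]=0
i=9: fresh scan; Z[9]=0
i=10: fresh scan; Z[10]=0
i=11: fresh scan; Z[11]=1 extend→box=[11,12)
i=12: fresh scan; Z[12]=0
i=13: fresh scan; Z[13]=0
i=14: fresh scan; Z[14]=0
i=15: fresh scan; Z[15]=1 extend→box=[15,16)
i=16: fresh scan; Z[16]=1 extend→box=[16,17)
i=17: fresh scan; Z[17]=0
i=18: fresh scan; Z[18]=3 extend→box=[18,21)
i=19: min(r-i=2, Z[1]=0)=0; Z[19]=0
i=20: min(r-i=1, Z[2]=0)=0; Z[20]=0
i=21: fresh scan; Z[21]=0
i=22: fresh scan; Z[22]=0
i=23: fresh scan; Z[23]=0
i=24: fresh scan; Z[24]=0
i=25: fresh scan; Z[25]=0
i=26: fresh scan; Z[26]=0
i=27: fresh scan; Z[27]=0
i=28: fresh scan; Z[28]=1 extend→box=[28,29)
i=29: fresh scan; Z[29]=0
i=30: fresh scan; Z[30]=1 extend→box=[30,31)
i=31: fresh scan; Z[31]=0
i=32: fresh scan; Z[32]=0
i=33: fresh scan; Z[33]=2 extend→box=[33,35)
i=34: min(r-i=1, Z[1]=0)=0; Z[34]=0
i=35: fresh scan; Z[35]=1 extend→box=[35,36)
i=36: fresh scan; Z[36]=1 extend→box=[36,37)
i=37: fresh scan; Z[37]=0
i=38: fresh scan; Z[38]=2 extend→box=[38,40)
i=39: min(r-i=1, Z[1]=0)=0; Z[39]=0

[40, 0, 0, 1, 1, 1, 1, 0, 0, 0, 0, 1, 0, 0, 0, 1, 1, 0, 3, 0, 0, 0, 0, 0, 0, 0, 0, 0, 1, 0, 1, 0, 0, 2, 0, 1, 1, 0, 2, 0]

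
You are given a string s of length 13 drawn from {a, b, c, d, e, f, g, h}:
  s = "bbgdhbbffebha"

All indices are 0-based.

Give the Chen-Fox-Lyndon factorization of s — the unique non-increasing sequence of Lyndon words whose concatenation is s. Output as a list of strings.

["bbgdh", "bbffebh", "a"]

emit factor 1: 'bbgdh' (i=0, period=5)
emit factor 2: 'bbffebh' (i=5, period=7)
emit factor 3: 'a' (i=12, period=1)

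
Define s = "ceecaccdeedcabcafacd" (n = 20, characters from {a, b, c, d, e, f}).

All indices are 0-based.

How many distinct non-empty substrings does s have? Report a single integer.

191

sorted suffixes:
  #0 SA[0]=12  'abcafacd'
  #1 SA[1]=4  'accdeedcabcafacd'
  #2 SA[2]=17  'acd'
  #3 SA[3]=15  'afacd'
  #4 SA[4]=13  'bcafacd'
  #5 SA[5]=11  'cabcafacd'
  #6 SA[6]=3  'caccdeedcabcafacd'
  #7 SA[7]=14  'cafacd'
  #8 SA[8]=5  'ccdeedcabcafacd'
  #9 SA[9]=18  'cd'
  #10 SA[10]=6  'cdeedcabcafacd'
  #11 SA[11]=0  'ceecaccdeedcabcafacd'
  #12 SA[12]=19  'd'
  #13 SA[13]=10  'dcabcafacd'
  #14 SA[14]=7  'deedcabcafacd'
  #15 SA[15]=2  'ecaccdeedcabcafacd'
  #16 SA[16]=9  'edcabcafacd'
  #17 SA[17]=1  'eecaccdeedcabcafacd'
  #18 SA[18]=8  'eedcabcafacd'
  #19 SA[19]=16  'facd'

SA = [12, 4, 17, 15, 13, 11, 3, 14, 5, 18, 6, 0, 19, 10, 7, 2, 9, 1, 8, 16]
[i] adj suffixes → lcp
  [1] 12/4 → 1 ('a')
  [2] 4/17 → 2 ('ac')
  [3] 17/15 → 1 ('a')
  [4] 15/13 → 0 ('')
  [5] 13/11 → 0 ('')
  [6] 11/3 → 2 ('ca')
  [7] 3/14 → 2 ('ca')
  [8] 14/5 → 1 ('c')
  [9] 5/18 → 1 ('c')
  [10] 18/6 → 2 ('cd')
  [11] 6/0 → 1 ('c')
  [12] 0/19 → 0 ('')
  [13] 19/10 → 1 ('d')
  [14] 10/7 → 1 ('d')
  [15] 7/2 → 0 ('')
  [16] 2/9 → 1 ('e')
  [17] 9/1 → 1 ('e')
  [18] 1/8 → 2 ('ee')
  [19] 8/16 → 0 ('')

n(n+1)/2 = 20·21/2 = 210
Σ LCP = 0 + 1 + 2 + 1 + 0 + 0 + 2 + 2 + 1 + 1 + 2 + 1 + 0 + 1 + 1 + 0 + 1 + 1 + 2 + 0 = 19
distinct = 210 − 19 = 191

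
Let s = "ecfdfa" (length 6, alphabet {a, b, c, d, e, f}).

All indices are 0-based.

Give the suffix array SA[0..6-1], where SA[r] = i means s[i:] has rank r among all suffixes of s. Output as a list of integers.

rank→(start, suffix):
  0 → (5, 'a')
  1 → (1, 'cfdfa')
  2 → (3, 'dfa')
  3 → (0, 'ecfdfa')
  4 → (4, 'fa')
  5 → (2, 'fdfa')

[5, 1, 3, 0, 4, 2]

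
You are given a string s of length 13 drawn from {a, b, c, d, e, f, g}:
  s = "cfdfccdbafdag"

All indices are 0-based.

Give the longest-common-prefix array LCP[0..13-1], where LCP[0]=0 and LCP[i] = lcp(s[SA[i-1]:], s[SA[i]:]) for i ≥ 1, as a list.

rank→(start, suffix):
  0 → (8, 'afdag')
  1 → (11, 'ag')
  2 → (7, 'bafdag')
  3 → (4, 'ccdbafdag')
  4 → (5, 'cdbafdag')
  5 → (0, 'cfdfccdbafdag')
  6 → (10, 'dag')
  7 → (6, 'dbafdag')
  8 → (2, 'dfccdbafdag')
  9 → (3, 'fccdbafdag')
  10 → (9, 'fdag')
  11 → (1, 'fdfccdbafdag')
  12 → (12, 'g')

SA = [8, 11, 7, 4, 5, 0, 10, 6, 2, 3, 9, 1, 12]
i: (SA[i-1],SA[i]) lcp shared
  1: (8,11) 1 'a'
  2: (11,7) 0 ''
  3: (7,4) 0 ''
  4: (4,5) 1 'c'
  5: (5,0) 1 'c'
  6: (0,10) 0 ''
  7: (10,6) 1 'd'
  8: (6,2) 1 'd'
  9: (2,3) 0 ''
  10: (3,9) 1 'f'
  11: (9,1) 2 'fd'
  12: (1,12) 0 ''

[0, 1, 0, 0, 1, 1, 0, 1, 1, 0, 1, 2, 0]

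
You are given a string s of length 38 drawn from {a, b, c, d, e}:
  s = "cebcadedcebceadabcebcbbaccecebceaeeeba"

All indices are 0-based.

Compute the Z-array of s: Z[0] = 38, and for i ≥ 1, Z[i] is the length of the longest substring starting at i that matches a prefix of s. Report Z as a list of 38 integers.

Z[0]=38
i=1: fresh scan; Z[1]=0
i=2: fresh scan; Z[2]=0
i=3: fresh scan; Z[3]=1 scan→box=[3,4)
i=4: fresh scan; Z[4]=0
i=5: fresh scan; Z[5]=0
i=6: fresh scan; Z[6]=0
i=7: fresh scan; Z[7]=0
i=8: fresh scan; Z[8]=4 scan→box=[8,12)
i=9: min(r-i=3, Z[1]=0)=0; Z[9]=0
i=10: min(r-i=2, Z[2]=0)=0; Z[10]=0
i=11: min(r-i=1, Z[3]=1)=1; Z[11]=2 scan→box=[11,13)
i=12: min(r-i=1, Z[1]=0)=0; Z[12]=0
i=13: fresh scan; Z[13]=0
i=14: fresh scan; Z[14]=0
i=15: fresh scan; Z[15]=0
i=16: fresh scan; Z[16]=0
i=17: fresh scan; Z[17]=4 scan→box=[17,21)
i=18: min(r-i=3, Z[1]=0)=0; Z[18]=0
i=19: min(r-i=2, Z[2]=0)=0; Z[19]=0
i=20: min(r-i=1, Z[3]=1)=1; Z[20]=1
i=21: fresh scan; Z[21]=0
i=22: fresh scan; Z[22]=0
i=23: fresh scan; Z[23]=0
i=24: fresh scan; Z[24]=1 scan→box=[24,25)
i=25: fresh scan; Z[25]=2 scan→box=[25,27)
i=26: min(r-i=1, Z[1]=0)=0; Z[26]=0
i=27: fresh scan; Z[27]=4 scan→box=[27,31)
i=28: min(r-i=3, Z[1]=0)=0; Z[28]=0
i=29: min(r-i=2, Z[2]=0)=0; Z[29]=0
i=30: min(r-i=1, Z[3]=1)=1; Z[30]=2 scan→box=[30,32)
i=31: min(r-i=1, Z[1]=0)=0; Z[31]=0
i=32: fresh scan; Z[32]=0
i=33: fresh scan; Z[33]=0
i=34: fresh scan; Z[34]=0
i=35: fresh scan; Z[35]=0
i=36: fresh scan; Z[36]=0
i=37: fresh scan; Z[37]=0

[38, 0, 0, 1, 0, 0, 0, 0, 4, 0, 0, 2, 0, 0, 0, 0, 0, 4, 0, 0, 1, 0, 0, 0, 1, 2, 0, 4, 0, 0, 2, 0, 0, 0, 0, 0, 0, 0]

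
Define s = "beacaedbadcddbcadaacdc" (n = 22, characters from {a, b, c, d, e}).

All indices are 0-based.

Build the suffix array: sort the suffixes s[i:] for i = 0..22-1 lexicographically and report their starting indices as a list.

sorted suffixes:
  #0 SA[0]=17  'aacdc'
  #1 SA[1]=2  'acaedbadcddbcadaacdc'
  #2 SA[2]=18  'acdc'
  #3 SA[3]=15  'adaacdc'
  #4 SA[4]=8  'adcddbcadaacdc'
  #5 SA[5]=4  'aedbadcddbcadaacdc'
  #6 SA[6]=7  'badcddbcadaacdc'
  #7 SA[7]=13  'bcadaacdc'
  #8 SA[8]=0  'beacaedbadcddbcadaacdc'
  #9 SA[9]=21  'c'
  #10 SA[10]=14  'cadaacdc'
  #11 SA[11]=3  'caedbadcddbcadaacdc'
  #12 SA[12]=19  'cdc'
  #13 SA[13]=10  'cddbcadaacdc'
  #14 SA[14]=16  'daacdc'
  #15 SA[15]=6  'dbadcddbcadaacdc'
  #16 SA[16]=12  'dbcadaacdc'
  #17 SA[17]=20  'dc'
  #18 SA[18]=9  'dcddbcadaacdc'
  #19 SA[19]=11  'ddbcadaacdc'
  #20 SA[20]=1  'eacaedbadcddbcadaacdc'
  #21 SA[21]=5  'edbadcddbcadaacdc'

[17, 2, 18, 15, 8, 4, 7, 13, 0, 21, 14, 3, 19, 10, 16, 6, 12, 20, 9, 11, 1, 5]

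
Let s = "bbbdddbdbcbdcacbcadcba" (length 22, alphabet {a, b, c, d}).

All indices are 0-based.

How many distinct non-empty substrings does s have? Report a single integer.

225

rank | idx | suffix
   0 |  21 | a
   1 |  13 | acbcadcba
   2 |  17 | adcba
   3 |  20 | ba
   4 |   0 | bbbdddbdbcbdcacbcadcba
   5 |   1 | bbdddbdbcbdcacbcadcba
   6 |  15 | bcadcba
   7 |   8 | bcbdcacbcadcba
   8 |   6 | bdbcbdcacbcadcba
   9 |  10 | bdcacbcadcba
  10 |   2 | bdddbdbcbdcacbcadcba
  11 |  12 | cacbcadcba
  12 |  16 | cadcba
  13 |  19 | cba
  14 |  14 | cbcadcba
  15 |   9 | cbdcacbcadcba
  16 |   7 | dbcbdcacbcadcba
  17 |   5 | dbdbcbdcacbcadcba
  18 |  11 | dcacbcadcba
  19 |  18 | dcba
  20 |   4 | ddbdbcbdcacbcadcba
  21 |   3 | dddbdbcbdcacbcadcba

SA = [21, 13, 17, 20, 0, 1, 15, 8, 6, 10, 2, 12, 16, 19, 14, 9, 7, 5, 11, 18, 4, 3]
rank  pair      lcp
   1  s[21:],s[13:]  1  'a'
   2  s[13:],s[17:]  1  'a'
   3  s[17:],s[20:]  0  ''
   4  s[20:],s[0:]  1  'b'
   5  s[0:],s[1:]  2  'bb'
   6  s[1:],s[15:]  1  'b'
   7  s[15:],s[8:]  2  'bc'
   8  s[8:],s[6:]  1  'b'
   9  s[6:],s[10:]  2  'bd'
  10  s[10:],s[2:]  2  'bd'
  11  s[2:],s[12:]  0  ''
  12  s[12:],s[16:]  2  'ca'
  13  s[16:],s[19:]  1  'c'
  14  s[19:],s[14:]  2  'cb'
  15  s[14:],s[9:]  2  'cb'
  16  s[9:],s[7:]  0  ''
  17  s[7:],s[5:]  2  'db'
  18  s[5:],s[11:]  1  'd'
  19  s[11:],s[18:]  2  'dc'
  20  s[18:],s[4:]  1  'd'
  21  s[4:],s[3:]  2  'dd'

n(n+1)/2 = 22·23/2 = 253
Σ LCP = 0 + 1 + 1 + 0 + 1 + 2 + 1 + 2 + 1 + 2 + 2 + 0 + 2 + 1 + 2 + 2 + 0 + 2 + 1 + 2 + 1 + 2 = 28
distinct = 253 − 28 = 225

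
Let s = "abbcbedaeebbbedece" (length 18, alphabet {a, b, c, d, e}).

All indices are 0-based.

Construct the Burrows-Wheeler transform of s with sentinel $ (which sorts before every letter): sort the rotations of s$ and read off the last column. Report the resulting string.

e$deabbcbbeeecedbba

rank  rotation             last
    0  $abbcbedaeebbbedece  e
    1  abbcbedaeebbbedece$  $
    2  aeebbbedece$abbcbed  d
    3  bbbedece$abbcbedaee  e
    4  bbcbedaeebbbedece$a  a
    5  bbedece$abbcbedaeeb  b
    6  bcbedaeebbbedece$ab  b
    7  bedaeebbbedece$abbc  c
    8  bedece$abbcbedaeebb  b
    9  cbedaeebbbedece$abb  b
   10  ce$abbcbedaeebbbede  e
   11  daeebbbedece$abbcbe  e
   12  dece$abbcbedaeebbbe  e
   13  e$abbcbedaeebbbedec  c
   14  ebbbedece$abbcbedae  e
   15  ece$abbcbedaeebbbed  d
   16  edaeebbbedece$abbcb  b
   17  edece$abbcbedaeebbb  b
   18  eebbbedece$abbcbeda  a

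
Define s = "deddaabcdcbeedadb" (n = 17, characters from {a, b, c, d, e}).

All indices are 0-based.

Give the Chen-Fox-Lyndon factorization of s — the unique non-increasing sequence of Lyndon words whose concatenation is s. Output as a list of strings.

emit factor 1: 'de' (i=0, period=2)
emit factor 2: 'd' (i=2, period=1)
emit factor 3: 'd' (i=3, period=1)
emit factor 4: 'aabcdcbeedadb' (i=4, period=13)

["de", "d", "d", "aabcdcbeedadb"]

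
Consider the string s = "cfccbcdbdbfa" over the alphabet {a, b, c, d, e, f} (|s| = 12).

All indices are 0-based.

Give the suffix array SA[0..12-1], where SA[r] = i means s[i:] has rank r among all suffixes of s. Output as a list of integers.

[11, 4, 7, 9, 3, 2, 5, 0, 6, 8, 10, 1]

sorted suffixes:
  #0 SA[0]=11  'a'
  #1 SA[1]=4  'bcdbdbfa'
  #2 SA[2]=7  'bdbfa'
  #3 SA[3]=9  'bfa'
  #4 SA[4]=3  'cbcdbdbfa'
  #5 SA[5]=2  'ccbcdbdbfa'
  #6 SA[6]=5  'cdbdbfa'
  #7 SA[7]=0  'cfccbcdbdbfa'
  #8 SA[8]=6  'dbdbfa'
  #9 SA[9]=8  'dbfa'
  #10 SA[10]=10  'fa'
  #11 SA[11]=1  'fccbcdbdbfa'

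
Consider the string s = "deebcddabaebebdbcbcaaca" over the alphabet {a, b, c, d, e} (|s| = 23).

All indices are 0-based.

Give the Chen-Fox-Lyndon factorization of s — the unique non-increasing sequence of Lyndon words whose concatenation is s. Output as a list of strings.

["dee", "bcdd", "abaebebdbcbc", "aac", "a"]

emit factor 1: 'dee' (i=0, period=3)
emit factor 2: 'bcdd' (i=3, period=4)
emit factor 3: 'abaebebdbcbc' (i=7, period=12)
emit factor 4: 'aac' (i=19, period=3)
emit factor 5: 'a' (i=22, period=1)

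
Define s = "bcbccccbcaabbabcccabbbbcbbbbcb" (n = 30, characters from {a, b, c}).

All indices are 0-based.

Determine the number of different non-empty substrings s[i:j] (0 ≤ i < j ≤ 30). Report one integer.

399

rank→(start, suffix):
  0 → (9, 'aabbabcccabbbbcbbbbcb')
  1 → (10, 'abbabcccabbbbcbbbbcb')
  2 → (18, 'abbbbcbbbbcb')
  3 → (13, 'abcccabbbbcbbbbcb')
  4 → (29, 'b')
  5 → (12, 'babcccabbbbcbbbbcb')
  6 → (11, 'bbabcccabbbbcbbbbcb')
  7 → (24, 'bbbbcb')
  8 → (19, 'bbbbcbbbbcb')
  9 → (25, 'bbbcb')
  10 → (20, 'bbbcbbbbcb')
  11 → (26, 'bbcb')
  12 → (21, 'bbcbbbbcb')
  13 → (7, 'bcaabbabcccabbbbcbbbbcb')
  14 → (27, 'bcb')
  15 → (22, 'bcbbbbcb')
  16 → (0, 'bcbccccbcaabbabcccabbbbcbbbbcb')
  17 → (14, 'bcccabbbbcbbbbcb')
  18 → (2, 'bccccbcaabbabcccabbbbcbbbbcb')
  19 → (8, 'caabbabcccabbbbcbbbbcb')
  20 → (17, 'cabbbbcbbbbcb')
  21 → (28, 'cb')
  22 → (23, 'cbbbbcb')
  23 → (6, 'cbcaabbabcccabbbbcbbbbcb')
  24 → (1, 'cbccccbcaabbabcccabbbbcbbbbcb')
  25 → (16, 'ccabbbbcbbbbcb')
  26 → (5, 'ccbcaabbabcccabbbbcbbbbcb')
  27 → (15, 'cccabbbbcbbbbcb')
  28 → (4, 'cccbcaabbabcccabbbbcbbbbcb')
  29 → (3, 'ccccbcaabbabcccabbbbcbbbbcb')

SA = [9, 10, 18, 13, 29, 12, 11, 24, 19, 25, 20, 26, 21, 7, 27, 22, 0, 14, 2, 8, 17, 28, 23, 6, 1, 16, 5, 15, 4, 3]
rank  pair      lcp
   1  s[9:],s[10:]  1  'a'
   2  s[10:],s[18:]  3  'abb'
   3  s[18:],s[13:]  2  'ab'
   4  s[13:],s[29:]  0  ''
   5  s[29:],s[12:]  1  'b'
   6  s[12:],s[11:]  1  'b'
   7  s[11:],s[24:]  2  'bb'
   8  s[24:],s[19:]  6  'bbbbcb'
   9  s[19:],s[25:]  3  'bbb'
  10  s[25:],s[20:]  5  'bbbcb'
  11  s[20:],s[26:]  2  'bb'
  12  s[26:],s[21:]  4  'bbcb'
  13  s[21:],s[7:]  1  'b'
  14  s[7:],s[27:]  2  'bc'
  15  s[27:],s[22:]  3  'bcb'
  16  s[22:],s[0:]  3  'bcb'
  17  s[0:],s[14:]  2  'bc'
  18  s[14:],s[2:]  4  'bccc'
  19  s[2:],s[8:]  0  ''
  20  s[8:],s[17:]  2  'ca'
  21  s[17:],s[28:]  1  'c'
  22  s[28:],s[23:]  2  'cb'
  23  s[23:],s[6:]  2  'cb'
  24  s[6:],s[1:]  3  'cbc'
  25  s[1:],s[16:]  1  'c'
  26  s[16:],s[5:]  2  'cc'
  27  s[5:],s[15:]  2  'cc'
  28  s[15:],s[4:]  3  'ccc'
  29  s[4:],s[3:]  3  'ccc'

n(n+1)/2 = 30·31/2 = 465
Σ LCP = 0 + 1 + 3 + 2 + 0 + 1 + 1 + 2 + 6 + 3 + 5 + 2 + 4 + 1 + 2 + 3 + 3 + 2 + 4 + 0 + 2 + 1 + 2 + 2 + 3 + 1 + 2 + 2 + 3 + 3 = 66
distinct = 465 − 66 = 399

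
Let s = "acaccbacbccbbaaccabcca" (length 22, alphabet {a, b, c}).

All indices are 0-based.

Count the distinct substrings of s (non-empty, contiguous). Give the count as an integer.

218

rank | idx | suffix
   0 |  21 | a
   1 |  13 | aaccabcca
   2 |  17 | abcca
   3 |   0 | acaccbacbccbbaaccabcca
   4 |   6 | acbccbbaaccabcca
   5 |  14 | accabcca
   6 |   2 | accbacbccbbaaccabcca
   7 |  12 | baaccabcca
   8 |   5 | bacbccbbaaccabcca
   9 |  11 | bbaaccabcca
  10 |  18 | bcca
  11 |   8 | bccbbaaccabcca
  12 |  20 | ca
  13 |  16 | cabcca
  14 |   1 | caccbacbccbbaaccabcca
  15 |   4 | cbacbccbbaaccabcca
  16 |  10 | cbbaaccabcca
  17 |   7 | cbccbbaaccabcca
  18 |  19 | cca
  19 |  15 | ccabcca
  20 |   3 | ccbacbccbbaaccabcca
  21 |   9 | ccbbaaccabcca

SA = [21, 13, 17, 0, 6, 14, 2, 12, 5, 11, 18, 8, 20, 16, 1, 4, 10, 7, 19, 15, 3, 9]
i: (SA[i-1],SA[i]) lcp shared
  1: (21,13) 1 'a'
  2: (13,17) 1 'a'
  3: (17,0) 1 'a'
  4: (0,6) 2 'ac'
  5: (6,14) 2 'ac'
  6: (14,2) 3 'acc'
  7: (2,12) 0 ''
  8: (12,5) 2 'ba'
  9: (5,11) 1 'b'
  10: (11,18) 1 'b'
  11: (18,8) 3 'bcc'
  12: (8,20) 0 ''
  13: (20,16) 2 'ca'
  14: (16,1) 2 'ca'
  15: (1,4) 1 'c'
  16: (4,10) 2 'cb'
  17: (10,7) 2 'cb'
  18: (7,19) 1 'c'
  19: (19,15) 3 'cca'
  20: (15,3) 2 'cc'
  21: (3,9) 3 'ccb'

n(n+1)/2 = 22·23/2 = 253
Σ LCP = 0 + 1 + 1 + 1 + 2 + 2 + 3 + 0 + 2 + 1 + 1 + 3 + 0 + 2 + 2 + 1 + 2 + 2 + 1 + 3 + 2 + 3 = 35
distinct = 253 − 35 = 218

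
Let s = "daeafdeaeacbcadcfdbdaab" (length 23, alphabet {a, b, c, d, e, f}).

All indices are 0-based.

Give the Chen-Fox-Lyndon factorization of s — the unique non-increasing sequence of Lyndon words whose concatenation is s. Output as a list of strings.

["d", "aeafde", "ae", "acbcadcfdbd", "aab"]

emit factor 1: 'd' (i=0, period=1)
emit factor 2: 'aeafde' (i=1, period=6)
emit factor 3: 'ae' (i=7, period=2)
emit factor 4: 'acbcadcfdbd' (i=9, period=11)
emit factor 5: 'aab' (i=20, period=3)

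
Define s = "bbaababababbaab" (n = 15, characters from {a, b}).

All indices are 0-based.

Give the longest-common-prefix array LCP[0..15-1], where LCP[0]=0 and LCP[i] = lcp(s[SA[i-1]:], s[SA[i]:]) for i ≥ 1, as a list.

rank | idx | suffix
   0 |  12 | aab
   1 |   2 | aababababbaab
   2 |  13 | ab
   3 |   3 | ababababbaab
   4 |   5 | abababbaab
   5 |   7 | ababbaab
   6 |   9 | abbaab
   7 |  14 | b
   8 |  11 | baab
   9 |   1 | baababababbaab
  10 |   4 | babababbaab
  11 |   6 | bababbaab
  12 |   8 | babbaab
  13 |  10 | bbaab
  14 |   0 | bbaababababbaab

SA = [12, 2, 13, 3, 5, 7, 9, 14, 11, 1, 4, 6, 8, 10, 0]
rank  pair      lcp
   1  s[12:],s[2:]  3  'aab'
   2  s[2:],s[13:]  1  'a'
   3  s[13:],s[3:]  2  'ab'
   4  s[3:],s[5:]  6  'ababab'
   5  s[5:],s[7:]  4  'abab'
   6  s[7:],s[9:]  2  'ab'
   7  s[9:],s[14:]  0  ''
   8  s[14:],s[11:]  1  'b'
   9  s[11:],s[1:]  4  'baab'
  10  s[1:],s[4:]  2  'ba'
  11  s[4:],s[6:]  5  'babab'
  12  s[6:],s[8:]  3  'bab'
  13  s[8:],s[10:]  1  'b'
  14  s[10:],s[0:]  5  'bbaab'

[0, 3, 1, 2, 6, 4, 2, 0, 1, 4, 2, 5, 3, 1, 5]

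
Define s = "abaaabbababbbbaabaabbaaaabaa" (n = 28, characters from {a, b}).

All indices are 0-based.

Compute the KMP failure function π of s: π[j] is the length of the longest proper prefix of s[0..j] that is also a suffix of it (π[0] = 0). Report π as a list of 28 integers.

[0, 0, 1, 1, 1, 2, 0, 1, 2, 3, 2, 0, 0, 0, 1, 1, 2, 3, 4, 2, 0, 1, 1, 1, 1, 2, 3, 4]

π[0] = 0
j=1 s[j]='b': π[1]=0 (border '')
j=2 s[j]='a': π[2]=1 (border 'a')
j=3 s[j]='a': k: 1→0; π[3]=1 (border 'a')
j=4 s[j]='a': k: 1→0; π[4]=1 (border 'a')
j=5 s[j]='b': π[5]=2 (border 'ab')
j=6 s[j]='b': k: 2→0; π[6]=0 (border '')
j=7 s[j]='a': π[7]=1 (border 'a')
j=8 s[j]='b': π[8]=2 (border 'ab')
j=9 s[j]='a': π[9]=3 (border 'aba')
j=10 s[j]='b': k: 3→1; π[10]=2 (border 'ab')
j=11 s[j]='b': k: 2→0; π[11]=0 (border '')
j=12 s[j]='b': π[12]=0 (border '')
j=13 s[j]='b': π[13]=0 (border '')
j=14 s[j]='a': π[14]=1 (border 'a')
j=15 s[j]='a': k: 1→0; π[15]=1 (border 'a')
j=16 s[j]='b': π[16]=2 (border 'ab')
j=17 s[j]='a': π[17]=3 (border 'aba')
j=18 s[j]='a': π[18]=4 (border 'abaa')
j=19 s[j]='b': k: 4→1; π[19]=2 (border 'ab')
j=20 s[j]='b': k: 2→0; π[20]=0 (border '')
j=21 s[j]='a': π[21]=1 (border 'a')
j=22 s[j]='a': k: 1→0; π[22]=1 (border 'a')
j=23 s[j]='a': k: 1→0; π[23]=1 (border 'a')
j=24 s[j]='a': k: 1→0; π[24]=1 (border 'a')
j=25 s[j]='b': π[25]=2 (border 'ab')
j=26 s[j]='a': π[26]=3 (border 'aba')
j=27 s[j]='a': π[27]=4 (border 'abaa')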